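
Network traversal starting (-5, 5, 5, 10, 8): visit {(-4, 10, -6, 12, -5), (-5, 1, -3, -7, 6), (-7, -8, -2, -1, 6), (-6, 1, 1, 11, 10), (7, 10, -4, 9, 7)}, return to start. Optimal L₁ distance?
158
(one optimal route: (-5, 5, 5, 10, 8) → (-4, 10, -6, 12, -5) → (7, 10, -4, 9, 7) → (-5, 1, -3, -7, 6) → (-7, -8, -2, -1, 6) → (-6, 1, 1, 11, 10) → (-5, 5, 5, 10, 8))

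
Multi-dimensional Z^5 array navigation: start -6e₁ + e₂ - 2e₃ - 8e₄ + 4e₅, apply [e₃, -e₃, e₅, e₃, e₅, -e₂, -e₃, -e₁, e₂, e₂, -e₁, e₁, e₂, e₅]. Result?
(-7, 3, -2, -8, 7)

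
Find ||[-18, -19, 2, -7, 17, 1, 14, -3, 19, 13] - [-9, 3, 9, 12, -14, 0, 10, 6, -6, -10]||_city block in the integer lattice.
150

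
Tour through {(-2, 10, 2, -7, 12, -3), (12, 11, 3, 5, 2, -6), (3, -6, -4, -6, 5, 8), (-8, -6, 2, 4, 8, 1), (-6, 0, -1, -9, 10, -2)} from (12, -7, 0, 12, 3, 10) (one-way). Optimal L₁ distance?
165
(one optimal route: (12, -7, 0, 12, 3, 10) → (3, -6, -4, -6, 5, 8) → (-8, -6, 2, 4, 8, 1) → (-6, 0, -1, -9, 10, -2) → (-2, 10, 2, -7, 12, -3) → (12, 11, 3, 5, 2, -6))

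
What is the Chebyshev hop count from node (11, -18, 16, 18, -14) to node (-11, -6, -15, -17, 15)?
35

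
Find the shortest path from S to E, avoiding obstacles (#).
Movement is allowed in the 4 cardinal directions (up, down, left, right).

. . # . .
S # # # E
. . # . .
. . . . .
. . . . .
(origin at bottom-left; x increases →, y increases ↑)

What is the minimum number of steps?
8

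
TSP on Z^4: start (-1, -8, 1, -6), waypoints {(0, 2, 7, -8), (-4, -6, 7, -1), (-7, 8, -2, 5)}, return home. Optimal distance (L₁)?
102
(one optimal route: (-1, -8, 1, -6) → (0, 2, 7, -8) → (-7, 8, -2, 5) → (-4, -6, 7, -1) → (-1, -8, 1, -6))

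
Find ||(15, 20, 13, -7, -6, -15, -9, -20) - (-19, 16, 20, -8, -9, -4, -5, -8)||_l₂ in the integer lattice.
38.8844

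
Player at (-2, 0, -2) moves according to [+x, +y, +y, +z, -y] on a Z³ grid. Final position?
(-1, 1, -1)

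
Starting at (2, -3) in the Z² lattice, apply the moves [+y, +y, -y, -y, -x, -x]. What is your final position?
(0, -3)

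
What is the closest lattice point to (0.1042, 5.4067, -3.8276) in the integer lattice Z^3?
(0, 5, -4)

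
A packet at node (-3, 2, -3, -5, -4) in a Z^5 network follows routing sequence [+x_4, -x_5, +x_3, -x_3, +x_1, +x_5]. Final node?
(-2, 2, -3, -4, -4)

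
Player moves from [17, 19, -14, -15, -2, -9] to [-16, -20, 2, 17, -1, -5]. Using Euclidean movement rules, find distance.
62.506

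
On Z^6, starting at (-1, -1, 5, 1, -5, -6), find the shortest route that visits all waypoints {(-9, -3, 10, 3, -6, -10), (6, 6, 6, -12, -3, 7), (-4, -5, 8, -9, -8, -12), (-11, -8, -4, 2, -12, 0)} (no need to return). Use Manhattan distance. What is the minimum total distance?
153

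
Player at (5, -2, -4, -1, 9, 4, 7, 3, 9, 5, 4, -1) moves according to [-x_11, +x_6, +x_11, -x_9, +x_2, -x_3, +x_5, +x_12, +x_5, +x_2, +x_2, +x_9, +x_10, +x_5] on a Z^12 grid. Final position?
(5, 1, -5, -1, 12, 5, 7, 3, 9, 6, 4, 0)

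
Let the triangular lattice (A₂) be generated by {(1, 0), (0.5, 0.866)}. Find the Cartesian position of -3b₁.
(-3, 0)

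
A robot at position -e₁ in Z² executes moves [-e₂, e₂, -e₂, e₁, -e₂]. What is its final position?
(0, -2)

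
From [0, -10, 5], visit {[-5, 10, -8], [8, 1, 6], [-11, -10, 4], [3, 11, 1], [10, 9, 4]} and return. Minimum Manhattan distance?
112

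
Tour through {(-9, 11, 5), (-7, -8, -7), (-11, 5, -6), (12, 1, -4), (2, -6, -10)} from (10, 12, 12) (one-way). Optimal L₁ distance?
101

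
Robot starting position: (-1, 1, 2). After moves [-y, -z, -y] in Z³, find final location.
(-1, -1, 1)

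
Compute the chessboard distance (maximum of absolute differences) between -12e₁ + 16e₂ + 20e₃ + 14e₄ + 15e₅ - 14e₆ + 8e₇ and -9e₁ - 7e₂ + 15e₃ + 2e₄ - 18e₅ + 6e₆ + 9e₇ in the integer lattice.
33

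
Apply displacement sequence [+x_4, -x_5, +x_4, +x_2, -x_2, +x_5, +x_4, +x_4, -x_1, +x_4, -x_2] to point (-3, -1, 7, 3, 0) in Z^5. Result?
(-4, -2, 7, 8, 0)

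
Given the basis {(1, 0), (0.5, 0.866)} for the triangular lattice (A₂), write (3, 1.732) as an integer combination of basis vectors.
2b₁ + 2b₂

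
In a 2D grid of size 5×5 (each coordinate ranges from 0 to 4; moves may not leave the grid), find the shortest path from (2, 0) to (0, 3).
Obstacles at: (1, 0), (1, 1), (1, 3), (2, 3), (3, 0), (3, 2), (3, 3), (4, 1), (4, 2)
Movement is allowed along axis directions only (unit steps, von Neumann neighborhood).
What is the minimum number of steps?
5
(one shortest path: (2, 0) → (2, 1) → (2, 2) → (1, 2) → (0, 2) → (0, 3))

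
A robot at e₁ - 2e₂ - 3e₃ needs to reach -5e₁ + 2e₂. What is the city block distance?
13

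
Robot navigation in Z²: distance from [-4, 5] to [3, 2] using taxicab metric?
10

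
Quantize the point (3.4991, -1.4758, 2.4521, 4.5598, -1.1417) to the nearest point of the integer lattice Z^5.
(3, -1, 2, 5, -1)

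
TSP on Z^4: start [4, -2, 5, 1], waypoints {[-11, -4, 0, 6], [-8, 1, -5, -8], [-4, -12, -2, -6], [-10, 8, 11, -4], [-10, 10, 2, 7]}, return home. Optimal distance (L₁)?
150
(one optimal route: (4, -2, 5, 1) → (-11, -4, 0, 6) → (-10, 10, 2, 7) → (-10, 8, 11, -4) → (-8, 1, -5, -8) → (-4, -12, -2, -6) → (4, -2, 5, 1))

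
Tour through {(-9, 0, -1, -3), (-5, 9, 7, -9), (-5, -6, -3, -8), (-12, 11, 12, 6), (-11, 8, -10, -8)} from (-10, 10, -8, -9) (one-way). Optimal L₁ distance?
102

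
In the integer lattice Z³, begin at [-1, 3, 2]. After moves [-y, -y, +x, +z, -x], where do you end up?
(-1, 1, 3)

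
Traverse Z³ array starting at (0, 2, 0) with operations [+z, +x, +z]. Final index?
(1, 2, 2)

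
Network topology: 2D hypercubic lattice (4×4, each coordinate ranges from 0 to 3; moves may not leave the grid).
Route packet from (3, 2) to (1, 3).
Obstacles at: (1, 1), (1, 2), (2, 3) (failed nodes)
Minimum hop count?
9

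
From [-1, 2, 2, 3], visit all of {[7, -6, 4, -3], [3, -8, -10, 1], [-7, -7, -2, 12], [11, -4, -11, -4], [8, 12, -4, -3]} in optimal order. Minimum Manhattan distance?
125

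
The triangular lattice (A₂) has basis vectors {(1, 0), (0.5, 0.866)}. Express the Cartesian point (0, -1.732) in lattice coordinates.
b₁ - 2b₂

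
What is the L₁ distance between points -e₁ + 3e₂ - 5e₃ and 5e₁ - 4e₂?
18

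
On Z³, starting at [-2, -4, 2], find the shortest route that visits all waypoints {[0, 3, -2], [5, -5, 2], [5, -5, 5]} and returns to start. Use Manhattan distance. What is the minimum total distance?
44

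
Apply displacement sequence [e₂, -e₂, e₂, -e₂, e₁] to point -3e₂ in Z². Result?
(1, -3)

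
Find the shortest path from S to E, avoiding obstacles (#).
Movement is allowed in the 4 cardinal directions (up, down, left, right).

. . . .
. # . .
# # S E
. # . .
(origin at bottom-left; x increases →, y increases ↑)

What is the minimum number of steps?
1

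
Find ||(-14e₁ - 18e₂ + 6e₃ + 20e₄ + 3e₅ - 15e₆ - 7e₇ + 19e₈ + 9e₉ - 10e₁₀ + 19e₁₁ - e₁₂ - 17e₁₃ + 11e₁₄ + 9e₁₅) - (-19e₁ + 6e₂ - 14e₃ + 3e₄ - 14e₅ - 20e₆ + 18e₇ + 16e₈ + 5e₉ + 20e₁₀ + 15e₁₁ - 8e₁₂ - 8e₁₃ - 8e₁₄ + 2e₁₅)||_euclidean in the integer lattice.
60.9098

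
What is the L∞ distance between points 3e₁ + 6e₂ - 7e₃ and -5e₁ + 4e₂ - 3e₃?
8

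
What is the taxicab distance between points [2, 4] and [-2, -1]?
9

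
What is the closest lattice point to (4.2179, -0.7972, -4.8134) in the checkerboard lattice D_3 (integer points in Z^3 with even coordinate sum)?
(4, -1, -5)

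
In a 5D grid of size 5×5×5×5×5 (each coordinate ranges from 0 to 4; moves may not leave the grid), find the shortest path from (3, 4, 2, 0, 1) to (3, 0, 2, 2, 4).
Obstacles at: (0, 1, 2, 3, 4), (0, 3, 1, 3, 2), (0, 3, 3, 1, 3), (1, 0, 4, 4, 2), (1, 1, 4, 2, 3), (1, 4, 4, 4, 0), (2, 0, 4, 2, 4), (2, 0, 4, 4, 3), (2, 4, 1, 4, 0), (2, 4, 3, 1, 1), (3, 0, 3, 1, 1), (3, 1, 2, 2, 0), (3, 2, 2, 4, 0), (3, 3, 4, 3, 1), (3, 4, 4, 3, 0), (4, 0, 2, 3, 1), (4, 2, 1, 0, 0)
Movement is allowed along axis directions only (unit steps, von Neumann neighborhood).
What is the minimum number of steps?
9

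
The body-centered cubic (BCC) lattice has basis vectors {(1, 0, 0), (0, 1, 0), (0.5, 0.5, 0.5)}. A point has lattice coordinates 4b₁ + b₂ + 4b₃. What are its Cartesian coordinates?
(6, 3, 2)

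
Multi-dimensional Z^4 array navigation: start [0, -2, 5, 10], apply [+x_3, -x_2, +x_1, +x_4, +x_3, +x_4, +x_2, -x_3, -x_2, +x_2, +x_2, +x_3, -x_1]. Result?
(0, -1, 7, 12)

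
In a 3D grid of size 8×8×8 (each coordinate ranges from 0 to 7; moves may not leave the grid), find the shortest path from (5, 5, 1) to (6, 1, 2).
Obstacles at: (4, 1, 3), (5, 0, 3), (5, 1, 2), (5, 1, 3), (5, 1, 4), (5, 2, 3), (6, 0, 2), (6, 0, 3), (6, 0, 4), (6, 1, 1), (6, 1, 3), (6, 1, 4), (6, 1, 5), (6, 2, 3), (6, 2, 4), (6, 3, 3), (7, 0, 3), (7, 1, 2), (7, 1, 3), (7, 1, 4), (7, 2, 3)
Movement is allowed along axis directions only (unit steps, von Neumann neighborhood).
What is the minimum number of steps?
6
(one shortest path: (5, 5, 1) → (6, 5, 1) → (6, 4, 1) → (6, 3, 1) → (6, 2, 1) → (6, 2, 2) → (6, 1, 2))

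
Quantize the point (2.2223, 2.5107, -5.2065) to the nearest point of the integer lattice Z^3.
(2, 3, -5)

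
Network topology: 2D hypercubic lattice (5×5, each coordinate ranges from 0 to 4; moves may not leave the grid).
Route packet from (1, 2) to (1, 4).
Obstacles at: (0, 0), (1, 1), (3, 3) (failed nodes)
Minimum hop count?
2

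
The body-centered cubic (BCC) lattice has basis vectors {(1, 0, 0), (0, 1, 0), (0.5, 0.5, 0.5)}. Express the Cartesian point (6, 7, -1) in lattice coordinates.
7b₁ + 8b₂ - 2b₃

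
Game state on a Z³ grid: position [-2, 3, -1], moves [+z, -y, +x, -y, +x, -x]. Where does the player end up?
(-1, 1, 0)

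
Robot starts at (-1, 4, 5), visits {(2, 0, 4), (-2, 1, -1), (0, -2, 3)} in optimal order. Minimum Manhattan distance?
22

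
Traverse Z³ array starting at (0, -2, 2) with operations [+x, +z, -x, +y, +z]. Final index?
(0, -1, 4)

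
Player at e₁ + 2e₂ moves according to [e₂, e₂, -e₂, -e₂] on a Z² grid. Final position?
(1, 2)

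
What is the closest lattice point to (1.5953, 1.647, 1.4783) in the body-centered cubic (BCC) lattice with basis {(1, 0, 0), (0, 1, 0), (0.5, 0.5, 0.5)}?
(1.5, 1.5, 1.5)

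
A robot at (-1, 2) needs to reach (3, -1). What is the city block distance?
7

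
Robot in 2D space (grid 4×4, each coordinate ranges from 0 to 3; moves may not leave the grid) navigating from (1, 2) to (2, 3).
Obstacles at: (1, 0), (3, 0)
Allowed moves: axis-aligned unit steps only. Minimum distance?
2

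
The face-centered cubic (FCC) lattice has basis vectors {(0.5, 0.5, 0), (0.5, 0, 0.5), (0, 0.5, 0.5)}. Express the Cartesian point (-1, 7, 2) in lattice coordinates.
4b₁ - 6b₂ + 10b₃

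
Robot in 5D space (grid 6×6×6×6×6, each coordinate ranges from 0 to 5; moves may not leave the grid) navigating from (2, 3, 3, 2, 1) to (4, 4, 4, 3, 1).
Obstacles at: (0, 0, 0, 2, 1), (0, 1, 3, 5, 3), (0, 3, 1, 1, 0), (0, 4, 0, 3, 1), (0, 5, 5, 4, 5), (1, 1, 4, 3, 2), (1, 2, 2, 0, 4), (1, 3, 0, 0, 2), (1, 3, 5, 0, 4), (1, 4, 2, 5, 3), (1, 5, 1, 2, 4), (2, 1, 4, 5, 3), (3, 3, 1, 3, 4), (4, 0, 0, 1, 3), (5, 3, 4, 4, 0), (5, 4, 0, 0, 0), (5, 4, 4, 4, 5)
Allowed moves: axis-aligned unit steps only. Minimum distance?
5
(one shortest path: (2, 3, 3, 2, 1) → (3, 3, 3, 2, 1) → (4, 3, 3, 2, 1) → (4, 4, 3, 2, 1) → (4, 4, 4, 2, 1) → (4, 4, 4, 3, 1))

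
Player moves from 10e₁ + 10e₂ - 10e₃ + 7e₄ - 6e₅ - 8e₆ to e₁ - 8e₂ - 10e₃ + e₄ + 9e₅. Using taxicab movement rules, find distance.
56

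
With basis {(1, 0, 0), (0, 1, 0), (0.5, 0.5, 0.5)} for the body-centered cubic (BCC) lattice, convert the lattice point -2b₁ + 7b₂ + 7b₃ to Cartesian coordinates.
(1.5, 10.5, 3.5)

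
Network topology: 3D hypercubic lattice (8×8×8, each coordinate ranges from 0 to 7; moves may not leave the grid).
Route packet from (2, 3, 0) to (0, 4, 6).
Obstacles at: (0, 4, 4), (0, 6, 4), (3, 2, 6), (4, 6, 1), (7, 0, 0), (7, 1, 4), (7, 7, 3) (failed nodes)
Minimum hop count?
9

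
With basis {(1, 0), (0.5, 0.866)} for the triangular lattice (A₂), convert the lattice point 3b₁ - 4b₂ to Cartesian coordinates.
(1, -3.464)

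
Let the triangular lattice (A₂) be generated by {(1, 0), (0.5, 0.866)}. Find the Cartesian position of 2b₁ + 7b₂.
(5.5, 6.062)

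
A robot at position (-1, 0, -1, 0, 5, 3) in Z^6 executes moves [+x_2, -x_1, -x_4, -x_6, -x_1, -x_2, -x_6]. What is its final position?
(-3, 0, -1, -1, 5, 1)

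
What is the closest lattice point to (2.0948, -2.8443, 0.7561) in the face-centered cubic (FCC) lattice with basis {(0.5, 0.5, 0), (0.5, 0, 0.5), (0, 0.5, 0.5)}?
(2, -3, 1)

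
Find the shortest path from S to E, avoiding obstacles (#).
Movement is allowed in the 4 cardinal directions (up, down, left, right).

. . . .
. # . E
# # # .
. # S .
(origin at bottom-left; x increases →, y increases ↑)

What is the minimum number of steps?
3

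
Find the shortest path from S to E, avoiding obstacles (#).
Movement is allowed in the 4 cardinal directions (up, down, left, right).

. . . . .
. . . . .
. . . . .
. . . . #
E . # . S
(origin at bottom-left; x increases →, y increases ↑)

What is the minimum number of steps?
6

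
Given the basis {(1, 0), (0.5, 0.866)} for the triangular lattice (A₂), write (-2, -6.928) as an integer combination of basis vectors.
2b₁ - 8b₂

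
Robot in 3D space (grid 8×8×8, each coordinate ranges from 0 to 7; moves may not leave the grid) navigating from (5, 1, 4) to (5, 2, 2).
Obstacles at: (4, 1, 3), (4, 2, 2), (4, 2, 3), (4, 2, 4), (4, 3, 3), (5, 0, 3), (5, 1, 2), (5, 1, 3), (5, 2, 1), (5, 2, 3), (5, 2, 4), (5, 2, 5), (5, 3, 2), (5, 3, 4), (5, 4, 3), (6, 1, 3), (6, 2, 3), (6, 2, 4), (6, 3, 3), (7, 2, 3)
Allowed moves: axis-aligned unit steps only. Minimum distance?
7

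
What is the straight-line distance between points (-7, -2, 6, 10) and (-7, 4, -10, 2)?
18.868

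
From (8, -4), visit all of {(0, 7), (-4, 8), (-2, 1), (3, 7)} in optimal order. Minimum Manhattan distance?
32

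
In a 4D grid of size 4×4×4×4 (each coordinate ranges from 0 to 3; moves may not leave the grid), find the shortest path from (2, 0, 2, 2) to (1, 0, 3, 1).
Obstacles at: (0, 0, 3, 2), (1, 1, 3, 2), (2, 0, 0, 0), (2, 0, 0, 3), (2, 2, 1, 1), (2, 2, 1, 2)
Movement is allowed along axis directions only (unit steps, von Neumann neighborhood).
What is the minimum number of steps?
3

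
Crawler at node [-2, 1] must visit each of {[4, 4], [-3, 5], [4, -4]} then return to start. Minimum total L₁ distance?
32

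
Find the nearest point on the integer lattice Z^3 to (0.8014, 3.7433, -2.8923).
(1, 4, -3)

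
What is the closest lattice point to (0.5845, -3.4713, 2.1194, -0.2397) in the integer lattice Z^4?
(1, -3, 2, 0)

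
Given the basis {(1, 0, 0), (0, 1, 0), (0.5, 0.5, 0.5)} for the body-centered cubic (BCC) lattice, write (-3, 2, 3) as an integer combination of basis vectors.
-6b₁ - b₂ + 6b₃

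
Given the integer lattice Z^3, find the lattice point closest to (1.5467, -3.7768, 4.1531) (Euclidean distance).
(2, -4, 4)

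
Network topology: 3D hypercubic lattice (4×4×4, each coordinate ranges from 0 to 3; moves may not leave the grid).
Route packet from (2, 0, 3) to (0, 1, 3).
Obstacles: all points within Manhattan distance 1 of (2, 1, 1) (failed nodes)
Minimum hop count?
3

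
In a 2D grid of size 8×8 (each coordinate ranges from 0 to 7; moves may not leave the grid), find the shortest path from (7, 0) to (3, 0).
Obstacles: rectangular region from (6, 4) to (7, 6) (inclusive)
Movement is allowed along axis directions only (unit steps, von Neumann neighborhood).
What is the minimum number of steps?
4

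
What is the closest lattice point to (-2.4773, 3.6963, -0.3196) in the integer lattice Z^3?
(-2, 4, 0)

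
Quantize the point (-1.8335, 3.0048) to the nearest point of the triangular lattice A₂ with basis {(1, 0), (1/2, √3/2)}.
(-2, 3.464)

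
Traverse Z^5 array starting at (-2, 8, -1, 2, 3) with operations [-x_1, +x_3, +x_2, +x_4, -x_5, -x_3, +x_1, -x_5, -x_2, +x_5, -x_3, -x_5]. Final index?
(-2, 8, -2, 3, 1)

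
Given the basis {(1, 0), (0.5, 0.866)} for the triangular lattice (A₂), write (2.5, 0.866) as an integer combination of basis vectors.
2b₁ + b₂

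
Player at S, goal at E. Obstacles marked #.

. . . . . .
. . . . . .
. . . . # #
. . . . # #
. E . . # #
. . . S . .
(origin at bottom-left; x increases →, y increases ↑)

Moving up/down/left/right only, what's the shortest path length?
3
(one shortest path: (3, 0) → (2, 0) → (1, 0) → (1, 1))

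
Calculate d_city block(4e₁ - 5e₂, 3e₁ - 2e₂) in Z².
4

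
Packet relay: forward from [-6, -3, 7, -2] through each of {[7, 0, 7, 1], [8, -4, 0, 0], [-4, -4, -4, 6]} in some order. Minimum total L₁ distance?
54
(one optimal route: (-6, -3, 7, -2) → (7, 0, 7, 1) → (8, -4, 0, 0) → (-4, -4, -4, 6))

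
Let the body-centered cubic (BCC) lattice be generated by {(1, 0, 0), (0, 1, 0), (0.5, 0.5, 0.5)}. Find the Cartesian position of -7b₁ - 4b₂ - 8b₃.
(-11, -8, -4)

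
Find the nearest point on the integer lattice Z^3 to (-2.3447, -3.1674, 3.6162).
(-2, -3, 4)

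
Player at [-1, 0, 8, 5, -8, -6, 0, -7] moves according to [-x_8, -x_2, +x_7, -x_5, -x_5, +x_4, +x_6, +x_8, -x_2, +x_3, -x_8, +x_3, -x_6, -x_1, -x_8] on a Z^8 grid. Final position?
(-2, -2, 10, 6, -10, -6, 1, -9)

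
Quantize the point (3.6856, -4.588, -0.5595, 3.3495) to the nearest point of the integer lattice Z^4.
(4, -5, -1, 3)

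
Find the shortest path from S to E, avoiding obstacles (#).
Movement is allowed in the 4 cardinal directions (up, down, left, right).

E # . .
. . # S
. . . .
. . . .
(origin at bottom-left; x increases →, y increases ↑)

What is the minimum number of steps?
6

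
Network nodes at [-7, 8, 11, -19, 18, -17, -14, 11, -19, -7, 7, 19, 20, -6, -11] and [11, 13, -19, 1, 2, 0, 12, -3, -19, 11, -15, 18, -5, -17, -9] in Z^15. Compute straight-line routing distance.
68.0074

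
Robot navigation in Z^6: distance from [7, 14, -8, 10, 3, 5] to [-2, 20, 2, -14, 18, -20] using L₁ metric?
89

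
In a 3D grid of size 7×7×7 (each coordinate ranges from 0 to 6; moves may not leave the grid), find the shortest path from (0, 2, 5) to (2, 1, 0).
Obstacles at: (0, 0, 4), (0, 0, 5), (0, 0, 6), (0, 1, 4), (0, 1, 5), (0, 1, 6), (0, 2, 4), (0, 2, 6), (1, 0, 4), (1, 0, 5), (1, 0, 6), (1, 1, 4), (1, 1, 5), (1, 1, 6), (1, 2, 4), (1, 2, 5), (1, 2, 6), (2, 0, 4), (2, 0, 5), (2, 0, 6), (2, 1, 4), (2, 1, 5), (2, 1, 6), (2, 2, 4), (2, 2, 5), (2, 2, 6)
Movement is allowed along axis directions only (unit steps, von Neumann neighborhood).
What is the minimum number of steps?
10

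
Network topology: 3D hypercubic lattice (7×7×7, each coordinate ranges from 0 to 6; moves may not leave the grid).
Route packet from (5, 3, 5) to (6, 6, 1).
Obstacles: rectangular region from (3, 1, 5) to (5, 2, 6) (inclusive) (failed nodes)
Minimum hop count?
8
(one shortest path: (5, 3, 5) → (6, 3, 5) → (6, 4, 5) → (6, 5, 5) → (6, 6, 5) → (6, 6, 4) → (6, 6, 3) → (6, 6, 2) → (6, 6, 1))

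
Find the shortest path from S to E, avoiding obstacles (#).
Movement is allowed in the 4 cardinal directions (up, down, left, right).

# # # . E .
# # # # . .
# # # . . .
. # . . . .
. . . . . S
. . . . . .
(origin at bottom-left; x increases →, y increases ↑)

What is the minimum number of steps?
5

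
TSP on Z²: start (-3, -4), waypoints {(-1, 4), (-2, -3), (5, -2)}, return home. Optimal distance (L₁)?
32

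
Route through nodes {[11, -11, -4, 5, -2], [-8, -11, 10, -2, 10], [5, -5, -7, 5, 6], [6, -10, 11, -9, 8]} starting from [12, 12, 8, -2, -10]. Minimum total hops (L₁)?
139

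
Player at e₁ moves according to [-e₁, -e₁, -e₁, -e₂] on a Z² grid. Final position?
(-2, -1)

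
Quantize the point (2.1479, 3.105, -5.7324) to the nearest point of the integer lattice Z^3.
(2, 3, -6)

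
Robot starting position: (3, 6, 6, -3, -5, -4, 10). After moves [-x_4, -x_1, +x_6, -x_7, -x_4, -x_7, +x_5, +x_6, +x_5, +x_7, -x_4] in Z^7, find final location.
(2, 6, 6, -6, -3, -2, 9)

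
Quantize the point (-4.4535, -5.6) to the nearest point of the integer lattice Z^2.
(-4, -6)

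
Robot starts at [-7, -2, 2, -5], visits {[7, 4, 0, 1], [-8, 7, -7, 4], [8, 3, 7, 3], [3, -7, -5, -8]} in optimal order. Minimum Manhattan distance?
100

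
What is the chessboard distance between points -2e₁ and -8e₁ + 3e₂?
6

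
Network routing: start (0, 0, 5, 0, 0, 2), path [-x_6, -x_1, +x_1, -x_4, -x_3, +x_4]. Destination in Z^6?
(0, 0, 4, 0, 0, 1)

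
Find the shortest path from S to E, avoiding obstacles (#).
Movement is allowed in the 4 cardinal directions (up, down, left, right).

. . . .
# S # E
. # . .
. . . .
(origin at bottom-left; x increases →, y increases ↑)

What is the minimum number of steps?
4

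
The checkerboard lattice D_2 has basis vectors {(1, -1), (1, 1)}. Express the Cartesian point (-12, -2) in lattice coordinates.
-5b₁ - 7b₂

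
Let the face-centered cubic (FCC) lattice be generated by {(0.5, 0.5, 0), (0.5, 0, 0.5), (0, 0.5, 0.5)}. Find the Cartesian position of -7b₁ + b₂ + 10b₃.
(-3, 1.5, 5.5)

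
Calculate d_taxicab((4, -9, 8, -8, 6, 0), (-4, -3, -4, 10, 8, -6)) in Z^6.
52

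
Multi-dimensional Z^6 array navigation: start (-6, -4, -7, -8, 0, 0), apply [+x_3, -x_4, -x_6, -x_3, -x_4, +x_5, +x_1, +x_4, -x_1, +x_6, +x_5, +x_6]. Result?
(-6, -4, -7, -9, 2, 1)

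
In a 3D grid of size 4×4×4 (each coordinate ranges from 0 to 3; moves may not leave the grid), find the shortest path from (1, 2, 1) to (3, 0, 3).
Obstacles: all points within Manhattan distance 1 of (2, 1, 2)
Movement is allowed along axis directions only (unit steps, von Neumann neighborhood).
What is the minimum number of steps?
6
(one shortest path: (1, 2, 1) → (2, 2, 1) → (3, 2, 1) → (3, 1, 1) → (3, 0, 1) → (3, 0, 2) → (3, 0, 3))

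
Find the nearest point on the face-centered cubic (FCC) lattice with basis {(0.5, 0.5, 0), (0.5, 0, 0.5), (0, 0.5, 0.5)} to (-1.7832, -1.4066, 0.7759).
(-2, -1.5, 0.5)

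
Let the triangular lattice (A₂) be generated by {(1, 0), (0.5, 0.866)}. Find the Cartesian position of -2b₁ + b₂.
(-1.5, 0.866)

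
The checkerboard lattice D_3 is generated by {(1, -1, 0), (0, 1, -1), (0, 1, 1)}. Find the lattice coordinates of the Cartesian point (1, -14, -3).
b₁ - 5b₂ - 8b₃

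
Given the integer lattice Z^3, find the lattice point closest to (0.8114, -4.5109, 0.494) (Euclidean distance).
(1, -5, 0)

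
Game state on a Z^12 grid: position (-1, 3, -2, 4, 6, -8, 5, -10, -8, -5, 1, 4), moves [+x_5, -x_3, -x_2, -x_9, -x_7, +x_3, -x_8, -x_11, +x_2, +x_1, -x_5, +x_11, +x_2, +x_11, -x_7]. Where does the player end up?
(0, 4, -2, 4, 6, -8, 3, -11, -9, -5, 2, 4)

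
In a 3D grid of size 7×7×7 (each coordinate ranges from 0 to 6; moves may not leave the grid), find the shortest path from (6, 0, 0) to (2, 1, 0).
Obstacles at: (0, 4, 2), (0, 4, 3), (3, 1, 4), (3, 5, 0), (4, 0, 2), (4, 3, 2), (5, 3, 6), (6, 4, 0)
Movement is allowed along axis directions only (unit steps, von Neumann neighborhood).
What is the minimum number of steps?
5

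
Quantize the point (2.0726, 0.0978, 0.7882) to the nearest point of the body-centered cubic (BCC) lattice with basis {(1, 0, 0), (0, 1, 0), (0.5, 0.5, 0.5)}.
(2, 0, 1)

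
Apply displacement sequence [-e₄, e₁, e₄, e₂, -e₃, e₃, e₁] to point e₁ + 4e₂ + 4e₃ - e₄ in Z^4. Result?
(3, 5, 4, -1)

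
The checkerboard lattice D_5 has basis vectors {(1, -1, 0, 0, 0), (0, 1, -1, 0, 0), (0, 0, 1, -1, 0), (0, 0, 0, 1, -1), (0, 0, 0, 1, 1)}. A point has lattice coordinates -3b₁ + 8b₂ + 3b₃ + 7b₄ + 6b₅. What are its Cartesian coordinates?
(-3, 11, -5, 10, -1)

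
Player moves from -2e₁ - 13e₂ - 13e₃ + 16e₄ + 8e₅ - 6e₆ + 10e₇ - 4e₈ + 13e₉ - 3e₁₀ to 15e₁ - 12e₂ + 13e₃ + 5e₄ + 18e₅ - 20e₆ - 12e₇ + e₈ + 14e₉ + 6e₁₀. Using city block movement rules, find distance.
116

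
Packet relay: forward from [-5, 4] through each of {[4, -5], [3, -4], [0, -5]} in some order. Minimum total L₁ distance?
20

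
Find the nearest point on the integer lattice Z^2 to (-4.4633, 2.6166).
(-4, 3)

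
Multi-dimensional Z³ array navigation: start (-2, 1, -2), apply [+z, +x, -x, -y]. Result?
(-2, 0, -1)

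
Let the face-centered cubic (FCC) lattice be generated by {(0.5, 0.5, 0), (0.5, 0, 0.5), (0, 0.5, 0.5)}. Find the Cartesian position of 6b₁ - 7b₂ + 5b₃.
(-0.5, 5.5, -1)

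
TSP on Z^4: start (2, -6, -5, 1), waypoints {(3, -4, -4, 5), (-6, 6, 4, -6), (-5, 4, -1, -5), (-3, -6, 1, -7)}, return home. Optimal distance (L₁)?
84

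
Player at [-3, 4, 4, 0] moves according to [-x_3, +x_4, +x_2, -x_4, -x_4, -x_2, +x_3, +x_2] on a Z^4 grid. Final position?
(-3, 5, 4, -1)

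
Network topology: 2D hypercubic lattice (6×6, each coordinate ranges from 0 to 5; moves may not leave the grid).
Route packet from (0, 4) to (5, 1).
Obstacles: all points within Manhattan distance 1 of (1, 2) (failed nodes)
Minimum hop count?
8
(one shortest path: (0, 4) → (1, 4) → (2, 4) → (3, 4) → (4, 4) → (5, 4) → (5, 3) → (5, 2) → (5, 1))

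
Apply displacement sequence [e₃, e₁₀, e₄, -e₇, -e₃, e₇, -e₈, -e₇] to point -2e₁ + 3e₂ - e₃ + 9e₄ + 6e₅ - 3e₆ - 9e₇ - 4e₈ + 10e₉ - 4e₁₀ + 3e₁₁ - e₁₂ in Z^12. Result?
(-2, 3, -1, 10, 6, -3, -10, -5, 10, -3, 3, -1)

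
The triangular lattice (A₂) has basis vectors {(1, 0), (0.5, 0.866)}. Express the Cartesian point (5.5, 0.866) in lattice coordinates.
5b₁ + b₂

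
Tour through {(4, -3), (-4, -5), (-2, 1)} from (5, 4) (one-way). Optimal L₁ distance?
26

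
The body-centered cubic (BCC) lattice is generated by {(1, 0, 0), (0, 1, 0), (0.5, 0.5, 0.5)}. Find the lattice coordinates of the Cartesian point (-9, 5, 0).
-9b₁ + 5b₂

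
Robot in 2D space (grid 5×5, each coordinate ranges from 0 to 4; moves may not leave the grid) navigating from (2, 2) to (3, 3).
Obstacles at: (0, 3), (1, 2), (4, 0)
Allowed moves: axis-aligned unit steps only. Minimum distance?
2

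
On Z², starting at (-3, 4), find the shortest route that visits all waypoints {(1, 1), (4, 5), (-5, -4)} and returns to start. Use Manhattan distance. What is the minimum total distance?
36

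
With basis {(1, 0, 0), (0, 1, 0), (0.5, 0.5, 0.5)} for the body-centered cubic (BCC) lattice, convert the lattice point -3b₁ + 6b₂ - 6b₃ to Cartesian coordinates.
(-6, 3, -3)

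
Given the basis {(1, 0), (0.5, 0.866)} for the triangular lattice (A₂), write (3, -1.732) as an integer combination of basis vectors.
4b₁ - 2b₂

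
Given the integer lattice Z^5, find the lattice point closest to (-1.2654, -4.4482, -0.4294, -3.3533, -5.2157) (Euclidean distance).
(-1, -4, 0, -3, -5)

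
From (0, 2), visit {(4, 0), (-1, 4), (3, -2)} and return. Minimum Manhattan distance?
22
(one optimal route: (0, 2) → (4, 0) → (3, -2) → (-1, 4) → (0, 2))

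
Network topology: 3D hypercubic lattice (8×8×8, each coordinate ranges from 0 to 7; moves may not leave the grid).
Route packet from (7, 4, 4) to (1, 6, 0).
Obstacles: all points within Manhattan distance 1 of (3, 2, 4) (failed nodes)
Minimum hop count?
12
(one shortest path: (7, 4, 4) → (6, 4, 4) → (5, 4, 4) → (4, 4, 4) → (3, 4, 4) → (2, 4, 4) → (1, 4, 4) → (1, 5, 4) → (1, 6, 4) → (1, 6, 3) → (1, 6, 2) → (1, 6, 1) → (1, 6, 0))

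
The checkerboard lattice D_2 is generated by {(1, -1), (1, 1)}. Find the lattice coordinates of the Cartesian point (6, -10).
8b₁ - 2b₂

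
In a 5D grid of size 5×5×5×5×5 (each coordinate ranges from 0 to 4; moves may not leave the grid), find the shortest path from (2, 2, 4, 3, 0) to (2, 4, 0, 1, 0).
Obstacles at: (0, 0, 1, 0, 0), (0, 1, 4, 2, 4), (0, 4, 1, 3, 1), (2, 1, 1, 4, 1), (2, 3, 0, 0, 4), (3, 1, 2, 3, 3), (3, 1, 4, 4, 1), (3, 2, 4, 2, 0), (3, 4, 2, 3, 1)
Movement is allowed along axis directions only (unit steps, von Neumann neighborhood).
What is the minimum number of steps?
8
(one shortest path: (2, 2, 4, 3, 0) → (2, 3, 4, 3, 0) → (2, 4, 4, 3, 0) → (2, 4, 3, 3, 0) → (2, 4, 2, 3, 0) → (2, 4, 1, 3, 0) → (2, 4, 0, 3, 0) → (2, 4, 0, 2, 0) → (2, 4, 0, 1, 0))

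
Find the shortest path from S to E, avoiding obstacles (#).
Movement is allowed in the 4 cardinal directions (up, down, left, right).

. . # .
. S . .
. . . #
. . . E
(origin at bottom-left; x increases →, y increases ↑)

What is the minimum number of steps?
4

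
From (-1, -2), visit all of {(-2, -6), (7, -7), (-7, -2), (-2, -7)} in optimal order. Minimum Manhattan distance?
25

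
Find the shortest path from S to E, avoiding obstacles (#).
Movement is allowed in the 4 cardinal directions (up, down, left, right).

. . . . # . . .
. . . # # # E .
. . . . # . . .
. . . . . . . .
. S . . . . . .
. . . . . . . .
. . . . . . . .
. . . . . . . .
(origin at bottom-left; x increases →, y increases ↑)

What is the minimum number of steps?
8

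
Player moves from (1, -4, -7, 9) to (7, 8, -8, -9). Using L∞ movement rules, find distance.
18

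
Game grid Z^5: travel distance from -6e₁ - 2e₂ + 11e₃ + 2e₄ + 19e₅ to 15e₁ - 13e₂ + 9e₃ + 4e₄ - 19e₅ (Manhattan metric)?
74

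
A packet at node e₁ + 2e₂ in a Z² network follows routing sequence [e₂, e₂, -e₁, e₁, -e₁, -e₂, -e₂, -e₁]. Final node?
(-1, 2)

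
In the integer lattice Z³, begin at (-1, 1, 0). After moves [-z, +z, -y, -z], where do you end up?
(-1, 0, -1)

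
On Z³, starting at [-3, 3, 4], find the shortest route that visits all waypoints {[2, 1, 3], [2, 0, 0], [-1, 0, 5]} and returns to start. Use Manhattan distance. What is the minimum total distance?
26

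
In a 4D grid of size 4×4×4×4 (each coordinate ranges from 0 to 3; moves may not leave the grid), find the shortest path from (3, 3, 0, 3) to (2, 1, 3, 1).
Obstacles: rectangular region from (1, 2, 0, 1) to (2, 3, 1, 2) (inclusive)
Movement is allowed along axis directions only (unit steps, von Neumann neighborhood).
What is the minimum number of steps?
8
(one shortest path: (3, 3, 0, 3) → (2, 3, 0, 3) → (2, 2, 0, 3) → (2, 1, 0, 3) → (2, 1, 1, 3) → (2, 1, 2, 3) → (2, 1, 3, 3) → (2, 1, 3, 2) → (2, 1, 3, 1))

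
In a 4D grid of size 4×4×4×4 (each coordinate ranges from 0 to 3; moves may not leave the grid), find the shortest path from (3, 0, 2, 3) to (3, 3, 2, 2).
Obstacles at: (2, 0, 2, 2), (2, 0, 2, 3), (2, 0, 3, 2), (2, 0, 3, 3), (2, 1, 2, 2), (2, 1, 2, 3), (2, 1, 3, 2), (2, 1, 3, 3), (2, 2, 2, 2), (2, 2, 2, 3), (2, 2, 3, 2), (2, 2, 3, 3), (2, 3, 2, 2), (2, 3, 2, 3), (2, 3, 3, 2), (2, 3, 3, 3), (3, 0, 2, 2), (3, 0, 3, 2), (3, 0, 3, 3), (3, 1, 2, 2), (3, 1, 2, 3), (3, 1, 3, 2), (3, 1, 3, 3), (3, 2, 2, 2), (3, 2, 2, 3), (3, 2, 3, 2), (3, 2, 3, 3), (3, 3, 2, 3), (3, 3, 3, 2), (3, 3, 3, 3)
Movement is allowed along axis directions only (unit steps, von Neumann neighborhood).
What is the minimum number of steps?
6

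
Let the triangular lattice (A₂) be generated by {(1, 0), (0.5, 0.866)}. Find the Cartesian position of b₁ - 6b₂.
(-2, -5.196)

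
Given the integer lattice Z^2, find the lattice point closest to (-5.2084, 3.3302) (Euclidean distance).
(-5, 3)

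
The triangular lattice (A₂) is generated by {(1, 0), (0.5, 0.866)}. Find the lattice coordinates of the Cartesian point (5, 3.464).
3b₁ + 4b₂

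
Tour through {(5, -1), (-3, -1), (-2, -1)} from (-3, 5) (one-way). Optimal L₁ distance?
14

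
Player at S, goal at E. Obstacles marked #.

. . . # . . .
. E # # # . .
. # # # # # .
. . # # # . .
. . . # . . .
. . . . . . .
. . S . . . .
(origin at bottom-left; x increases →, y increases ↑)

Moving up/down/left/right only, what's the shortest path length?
8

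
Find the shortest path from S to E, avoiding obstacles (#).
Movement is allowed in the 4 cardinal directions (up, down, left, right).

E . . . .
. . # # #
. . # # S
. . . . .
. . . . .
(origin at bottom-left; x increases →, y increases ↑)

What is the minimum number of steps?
8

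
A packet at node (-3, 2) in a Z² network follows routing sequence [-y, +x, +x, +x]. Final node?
(0, 1)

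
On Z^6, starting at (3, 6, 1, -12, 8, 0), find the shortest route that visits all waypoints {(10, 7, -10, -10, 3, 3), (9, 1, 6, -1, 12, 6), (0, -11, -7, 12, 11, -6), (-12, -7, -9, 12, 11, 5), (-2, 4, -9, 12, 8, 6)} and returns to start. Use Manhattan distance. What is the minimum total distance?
226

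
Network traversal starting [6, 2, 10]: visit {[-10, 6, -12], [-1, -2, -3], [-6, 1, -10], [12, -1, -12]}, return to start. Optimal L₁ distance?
110
(one optimal route: (6, 2, 10) → (-1, -2, -3) → (-6, 1, -10) → (-10, 6, -12) → (12, -1, -12) → (6, 2, 10))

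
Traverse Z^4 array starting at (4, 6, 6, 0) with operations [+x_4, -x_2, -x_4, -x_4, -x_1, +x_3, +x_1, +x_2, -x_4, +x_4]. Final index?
(4, 6, 7, -1)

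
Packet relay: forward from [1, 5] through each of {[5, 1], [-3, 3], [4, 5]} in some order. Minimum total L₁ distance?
18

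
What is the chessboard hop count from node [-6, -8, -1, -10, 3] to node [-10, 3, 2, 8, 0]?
18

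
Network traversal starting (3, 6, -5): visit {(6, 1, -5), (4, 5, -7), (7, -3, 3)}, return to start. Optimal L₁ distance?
46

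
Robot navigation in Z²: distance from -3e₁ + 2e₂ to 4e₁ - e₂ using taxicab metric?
10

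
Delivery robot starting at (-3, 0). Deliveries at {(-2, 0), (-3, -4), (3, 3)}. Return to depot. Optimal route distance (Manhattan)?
26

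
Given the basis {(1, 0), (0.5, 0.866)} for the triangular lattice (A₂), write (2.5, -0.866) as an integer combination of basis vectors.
3b₁ - b₂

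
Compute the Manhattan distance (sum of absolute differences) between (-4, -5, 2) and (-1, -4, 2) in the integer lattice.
4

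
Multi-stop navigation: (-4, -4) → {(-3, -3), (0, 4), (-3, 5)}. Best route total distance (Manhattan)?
14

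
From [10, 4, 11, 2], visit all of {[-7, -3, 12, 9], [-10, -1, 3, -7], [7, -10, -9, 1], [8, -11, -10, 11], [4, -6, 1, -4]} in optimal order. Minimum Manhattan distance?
121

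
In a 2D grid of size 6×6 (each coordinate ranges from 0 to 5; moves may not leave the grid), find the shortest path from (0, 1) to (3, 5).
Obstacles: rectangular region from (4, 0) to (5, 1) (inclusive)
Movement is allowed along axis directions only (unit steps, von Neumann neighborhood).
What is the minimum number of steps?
7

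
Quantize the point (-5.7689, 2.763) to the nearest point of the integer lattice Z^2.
(-6, 3)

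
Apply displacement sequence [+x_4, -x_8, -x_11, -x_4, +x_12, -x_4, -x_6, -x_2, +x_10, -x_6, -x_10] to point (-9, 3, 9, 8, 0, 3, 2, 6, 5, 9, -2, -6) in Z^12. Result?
(-9, 2, 9, 7, 0, 1, 2, 5, 5, 9, -3, -5)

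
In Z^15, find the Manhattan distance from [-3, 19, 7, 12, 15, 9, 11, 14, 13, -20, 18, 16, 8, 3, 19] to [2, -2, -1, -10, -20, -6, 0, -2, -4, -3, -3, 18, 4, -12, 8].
220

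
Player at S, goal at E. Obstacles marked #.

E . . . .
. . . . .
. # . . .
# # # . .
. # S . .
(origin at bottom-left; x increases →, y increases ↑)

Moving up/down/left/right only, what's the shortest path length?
8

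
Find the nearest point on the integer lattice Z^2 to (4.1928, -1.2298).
(4, -1)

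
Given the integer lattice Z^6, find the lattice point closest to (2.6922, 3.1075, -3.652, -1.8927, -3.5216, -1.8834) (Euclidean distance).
(3, 3, -4, -2, -4, -2)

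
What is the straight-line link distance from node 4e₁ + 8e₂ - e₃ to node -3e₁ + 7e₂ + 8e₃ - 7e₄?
13.4164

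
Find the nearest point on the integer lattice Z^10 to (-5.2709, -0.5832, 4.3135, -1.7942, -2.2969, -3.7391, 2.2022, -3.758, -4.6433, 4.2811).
(-5, -1, 4, -2, -2, -4, 2, -4, -5, 4)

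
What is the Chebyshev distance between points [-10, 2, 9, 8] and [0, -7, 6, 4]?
10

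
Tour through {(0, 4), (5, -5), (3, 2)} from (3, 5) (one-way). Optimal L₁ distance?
18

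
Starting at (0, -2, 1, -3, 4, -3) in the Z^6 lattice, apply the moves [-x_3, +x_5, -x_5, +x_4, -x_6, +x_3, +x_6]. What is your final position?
(0, -2, 1, -2, 4, -3)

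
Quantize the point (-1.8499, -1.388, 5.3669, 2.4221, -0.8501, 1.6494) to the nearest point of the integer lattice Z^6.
(-2, -1, 5, 2, -1, 2)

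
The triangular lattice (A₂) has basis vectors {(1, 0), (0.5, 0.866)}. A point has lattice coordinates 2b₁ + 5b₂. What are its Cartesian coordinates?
(4.5, 4.33)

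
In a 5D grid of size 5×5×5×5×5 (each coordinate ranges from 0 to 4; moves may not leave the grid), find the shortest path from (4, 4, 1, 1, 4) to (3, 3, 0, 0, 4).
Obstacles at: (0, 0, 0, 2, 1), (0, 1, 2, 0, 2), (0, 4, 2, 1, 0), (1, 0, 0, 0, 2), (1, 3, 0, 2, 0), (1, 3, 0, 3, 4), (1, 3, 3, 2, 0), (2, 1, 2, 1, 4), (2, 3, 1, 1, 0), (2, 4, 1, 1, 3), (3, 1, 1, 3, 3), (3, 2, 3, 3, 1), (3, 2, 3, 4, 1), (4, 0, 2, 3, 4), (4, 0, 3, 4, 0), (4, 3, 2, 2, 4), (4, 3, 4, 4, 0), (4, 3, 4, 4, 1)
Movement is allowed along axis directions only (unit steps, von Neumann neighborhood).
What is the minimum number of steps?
4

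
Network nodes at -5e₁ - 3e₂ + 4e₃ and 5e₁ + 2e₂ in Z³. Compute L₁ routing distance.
19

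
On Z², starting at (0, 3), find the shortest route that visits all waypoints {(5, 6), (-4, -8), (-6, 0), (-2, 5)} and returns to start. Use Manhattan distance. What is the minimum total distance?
50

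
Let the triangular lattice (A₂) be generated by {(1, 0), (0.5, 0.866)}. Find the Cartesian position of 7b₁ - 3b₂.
(5.5, -2.598)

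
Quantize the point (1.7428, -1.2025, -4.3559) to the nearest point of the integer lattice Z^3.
(2, -1, -4)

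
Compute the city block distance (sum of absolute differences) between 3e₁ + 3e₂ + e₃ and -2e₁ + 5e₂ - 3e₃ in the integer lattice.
11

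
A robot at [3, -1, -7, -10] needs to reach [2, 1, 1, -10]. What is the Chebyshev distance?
8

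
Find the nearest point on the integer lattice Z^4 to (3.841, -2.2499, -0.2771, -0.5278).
(4, -2, 0, -1)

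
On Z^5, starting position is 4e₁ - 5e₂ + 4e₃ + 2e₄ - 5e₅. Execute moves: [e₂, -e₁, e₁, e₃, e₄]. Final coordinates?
(4, -4, 5, 3, -5)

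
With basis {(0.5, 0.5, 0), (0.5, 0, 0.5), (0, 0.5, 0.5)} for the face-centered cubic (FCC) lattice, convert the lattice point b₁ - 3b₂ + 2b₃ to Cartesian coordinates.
(-1, 1.5, -0.5)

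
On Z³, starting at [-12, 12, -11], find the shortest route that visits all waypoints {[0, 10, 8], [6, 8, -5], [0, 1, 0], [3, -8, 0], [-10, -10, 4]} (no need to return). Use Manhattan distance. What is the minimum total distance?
97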